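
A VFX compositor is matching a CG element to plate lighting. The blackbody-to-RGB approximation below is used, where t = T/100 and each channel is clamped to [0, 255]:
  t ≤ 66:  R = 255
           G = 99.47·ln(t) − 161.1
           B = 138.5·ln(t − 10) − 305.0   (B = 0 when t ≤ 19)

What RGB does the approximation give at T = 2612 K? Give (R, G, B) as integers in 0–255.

t = 2612/100 = 26.12; the t ≤ 66 branch applies.
R = 255 by definition for t ≤ 66.
G = 99.47·ln 26.12 − 161.1 = 99.47·3.2627 − 161.1 = 163.441.
B = 138.5·ln(26.12 − 10) − 305.0 = 138.5·ln 16.12 − 305.0 = 138.5·2.7801 − 305.0 = 80.038.
Rounded: (255, 163, 80).

(255, 163, 80)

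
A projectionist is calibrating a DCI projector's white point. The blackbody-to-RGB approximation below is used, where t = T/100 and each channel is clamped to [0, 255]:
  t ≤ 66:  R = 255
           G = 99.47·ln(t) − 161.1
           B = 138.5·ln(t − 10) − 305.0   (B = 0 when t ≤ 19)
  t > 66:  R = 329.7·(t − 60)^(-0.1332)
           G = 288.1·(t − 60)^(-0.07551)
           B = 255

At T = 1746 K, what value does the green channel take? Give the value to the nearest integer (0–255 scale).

t = 1746/100 = 17.46; the t ≤ 66 branch applies.
G = 99.47·ln 17.46 − 161.1 = 99.47·2.8599 − 161.1 = 123.376.
Rounded: 123.

123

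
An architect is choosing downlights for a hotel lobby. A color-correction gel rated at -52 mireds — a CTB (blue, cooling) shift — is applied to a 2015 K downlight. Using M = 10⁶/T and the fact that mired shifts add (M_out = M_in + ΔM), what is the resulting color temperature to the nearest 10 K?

2250 K

M_in = 10⁶/2015 = 496.28 mireds.
M_out = 496.28 + (-52) = 444.28 mireds.
T_out = 10⁶/444.28 = 2250.8 K → 2250 K.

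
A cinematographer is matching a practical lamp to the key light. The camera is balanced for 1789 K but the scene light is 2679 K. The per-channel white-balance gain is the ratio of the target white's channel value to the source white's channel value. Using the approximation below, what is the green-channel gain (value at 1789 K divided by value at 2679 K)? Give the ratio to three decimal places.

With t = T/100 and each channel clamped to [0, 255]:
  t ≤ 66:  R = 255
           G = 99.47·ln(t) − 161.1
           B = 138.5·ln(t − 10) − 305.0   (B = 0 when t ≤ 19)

0.758

At 2679 K (t = 26.79):
  G = 99.47·ln 26.79 − 161.1 = 99.47·3.2880 − 161.1 = 165.960.
At 1789 K (t = 17.89):
  G = 99.47·ln 17.89 − 161.1 = 99.47·2.8842 − 161.1 = 125.796.
Gain = 125.796 / 165.960 = 0.7580 → 0.758.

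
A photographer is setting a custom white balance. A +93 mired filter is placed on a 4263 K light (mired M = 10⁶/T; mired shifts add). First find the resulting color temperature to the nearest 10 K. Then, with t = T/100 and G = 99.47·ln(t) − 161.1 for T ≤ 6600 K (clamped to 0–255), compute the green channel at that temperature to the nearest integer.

179

M_in = 10⁶/4263 = 234.58; M_out = 234.58 + (+93) = 327.58.
T_out = 10⁶/327.58 = 3052.7 K → 3050 K; t = 30.5.
G = 99.47·ln 30.5 − 161.1 = 99.47·3.4177 − 161.1 = 178.861.
Rounded: 179.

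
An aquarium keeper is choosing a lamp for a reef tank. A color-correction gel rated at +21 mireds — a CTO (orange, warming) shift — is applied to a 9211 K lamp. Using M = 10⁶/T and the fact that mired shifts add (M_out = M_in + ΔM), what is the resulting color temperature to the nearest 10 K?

7720 K

M_in = 10⁶/9211 = 108.57 mireds.
M_out = 108.57 + (+21) = 129.57 mireds.
T_out = 10⁶/129.57 = 7718.1 K → 7720 K.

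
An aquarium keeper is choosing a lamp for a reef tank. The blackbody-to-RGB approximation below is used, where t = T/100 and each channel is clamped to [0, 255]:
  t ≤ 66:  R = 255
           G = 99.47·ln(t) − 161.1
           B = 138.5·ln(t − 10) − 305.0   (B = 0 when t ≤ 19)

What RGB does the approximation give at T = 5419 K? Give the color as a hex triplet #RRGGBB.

t = 5419/100 = 54.19; the t ≤ 66 branch applies.
R = 255 by definition for t ≤ 66.
G = 99.47·ln 54.19 − 161.1 = 99.47·3.9925 − 161.1 = 236.034.
B = 138.5·ln(54.19 − 10) − 305.0 = 138.5·ln 44.19 − 305.0 = 138.5·3.7885 − 305.0 = 219.707.
Rounded: (255, 236, 220).
In hex: #FFECDC.

#FFECDC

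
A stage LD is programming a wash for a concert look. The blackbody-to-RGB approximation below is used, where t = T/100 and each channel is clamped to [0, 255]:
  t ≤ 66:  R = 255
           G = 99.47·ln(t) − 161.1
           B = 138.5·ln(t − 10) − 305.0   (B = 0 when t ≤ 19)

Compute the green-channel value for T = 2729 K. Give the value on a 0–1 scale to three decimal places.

0.658

t = 2729/100 = 27.29; the t ≤ 66 branch applies.
G = 99.47·ln 27.29 − 161.1 = 99.47·3.3065 − 161.1 = 167.800.
On a 0–1 scale: 167.800/255 = 0.6580 → 0.658.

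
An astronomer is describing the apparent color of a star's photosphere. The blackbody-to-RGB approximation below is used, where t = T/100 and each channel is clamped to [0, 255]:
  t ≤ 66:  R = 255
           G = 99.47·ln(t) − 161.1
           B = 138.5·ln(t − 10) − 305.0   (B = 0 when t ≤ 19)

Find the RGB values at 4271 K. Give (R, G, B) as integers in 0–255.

(255, 212, 178)

t = 4271/100 = 42.71; the t ≤ 66 branch applies.
R = 255 by definition for t ≤ 66.
G = 99.47·ln 42.71 − 161.1 = 99.47·3.7544 − 161.1 = 212.353.
B = 138.5·ln(42.71 − 10) − 305.0 = 138.5·ln 32.71 − 305.0 = 138.5·3.4877 − 305.0 = 178.044.
Rounded: (255, 212, 178).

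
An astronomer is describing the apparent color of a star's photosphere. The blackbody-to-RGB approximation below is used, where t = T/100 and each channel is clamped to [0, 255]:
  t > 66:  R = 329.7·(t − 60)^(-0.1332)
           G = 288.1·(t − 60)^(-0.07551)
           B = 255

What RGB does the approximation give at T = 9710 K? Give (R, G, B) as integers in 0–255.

(204, 219, 255)

t = 9710/100 = 97.1; the t > 66 branch applies.
R = 329.7·(97.1 − 60)^(-0.1332) = 329.7·37.1^(-0.1332) = 329.7·0.61796 = 203.741.
G = 288.1·(97.1 − 60)^(-0.07551) = 288.1·37.1^(-0.07551) = 288.1·0.76120 = 219.301.
B = 255 by definition for t > 66.
Rounded: (204, 219, 255).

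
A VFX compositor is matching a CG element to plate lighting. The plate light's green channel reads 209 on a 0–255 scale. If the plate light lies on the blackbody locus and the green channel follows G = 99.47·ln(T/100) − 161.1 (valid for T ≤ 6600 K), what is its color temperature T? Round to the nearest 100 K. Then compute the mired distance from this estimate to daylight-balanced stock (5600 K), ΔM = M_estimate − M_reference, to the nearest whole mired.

ln t = (209 + 161.1) / 99.47 = 3.7207.
t = e^3.7207 = 41.294.
T = 100·t = 4129 K → 4100 K to the nearest 100 K.
M_estimate = 10⁶/4100 = 243.90; M_reference = 10⁶/5600 = 178.57.
ΔM = 243.90 − 178.57 = 65.33 → +65 mireds.

+65 mireds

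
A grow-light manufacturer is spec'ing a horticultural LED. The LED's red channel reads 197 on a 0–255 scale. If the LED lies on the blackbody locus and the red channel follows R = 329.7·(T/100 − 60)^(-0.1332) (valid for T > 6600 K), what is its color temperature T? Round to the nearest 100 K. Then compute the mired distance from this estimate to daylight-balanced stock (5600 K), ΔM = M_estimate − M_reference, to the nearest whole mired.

-86 mireds

(t − 60)^(-0.1332) = 197/329.7 = 0.59751.
t − 60 = 0.59751^(1/-0.1332) = 0.59751^(-7.508) = 47.761, so t = 107.761.
T = 100·t = 10776 K → 10800 K to the nearest 100 K.
M_estimate = 10⁶/10800 = 92.59; M_reference = 10⁶/5600 = 178.57.
ΔM = 92.59 − 178.57 = -85.98 → -86 mireds.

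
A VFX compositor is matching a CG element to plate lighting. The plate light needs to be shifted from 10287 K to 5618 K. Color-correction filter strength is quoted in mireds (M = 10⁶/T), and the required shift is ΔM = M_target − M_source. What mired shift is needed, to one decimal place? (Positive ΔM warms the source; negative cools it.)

M_source = 10⁶/10287 = 97.210; M_target = 10⁶/5618 = 177.999.
ΔM = 177.999 − 97.210 = 80.789 → +80.8 mireds, a warming shift.

+80.8 mireds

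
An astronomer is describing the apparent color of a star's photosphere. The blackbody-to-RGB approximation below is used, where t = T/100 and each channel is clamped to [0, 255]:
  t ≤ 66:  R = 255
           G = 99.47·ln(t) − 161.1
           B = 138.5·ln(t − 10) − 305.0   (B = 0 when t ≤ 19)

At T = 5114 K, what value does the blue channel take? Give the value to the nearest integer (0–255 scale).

t = 5114/100 = 51.14; the t ≤ 66 branch applies.
B = 138.5·ln(51.14 − 10) − 305.0 = 138.5·ln 41.14 − 305.0 = 138.5·3.7170 − 305.0 = 209.802.
Rounded: 210.

210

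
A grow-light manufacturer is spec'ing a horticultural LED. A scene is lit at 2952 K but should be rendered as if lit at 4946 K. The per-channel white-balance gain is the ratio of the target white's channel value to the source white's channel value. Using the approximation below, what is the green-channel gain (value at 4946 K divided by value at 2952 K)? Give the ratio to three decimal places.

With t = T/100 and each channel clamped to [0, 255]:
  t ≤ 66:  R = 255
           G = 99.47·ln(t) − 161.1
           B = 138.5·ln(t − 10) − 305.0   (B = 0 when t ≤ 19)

1.292

At 2952 K (t = 29.52):
  G = 99.47·ln 29.52 − 161.1 = 99.47·3.3851 − 161.1 = 175.613.
At 4946 K (t = 49.46):
  G = 99.47·ln 49.46 − 161.1 = 99.47·3.9012 − 161.1 = 226.949.
Gain = 226.949 / 175.613 = 1.2923 → 1.292.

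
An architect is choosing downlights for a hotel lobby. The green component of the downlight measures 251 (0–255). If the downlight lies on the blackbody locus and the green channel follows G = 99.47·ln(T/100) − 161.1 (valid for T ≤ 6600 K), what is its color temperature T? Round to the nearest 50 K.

6300 K

ln t = (251 + 161.1) / 99.47 = 4.1430.
t = e^4.1430 = 62.989.
T = 100·t = 6299 K → 6300 K to the nearest 50 K.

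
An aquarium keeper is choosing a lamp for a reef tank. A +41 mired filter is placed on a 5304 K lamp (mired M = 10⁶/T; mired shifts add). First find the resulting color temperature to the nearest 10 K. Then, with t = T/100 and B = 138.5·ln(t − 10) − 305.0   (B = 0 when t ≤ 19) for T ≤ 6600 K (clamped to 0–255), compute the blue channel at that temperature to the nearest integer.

M_in = 10⁶/5304 = 188.54; M_out = 188.54 + (+41) = 229.54.
T_out = 10⁶/229.54 = 4356.6 K → 4360 K; t = 43.6.
B = 138.5·ln(43.6 − 10) − 305.0 = 138.5·ln 33.6 − 305.0 = 138.5·3.5145 − 305.0 = 181.762.
Rounded: 182.

182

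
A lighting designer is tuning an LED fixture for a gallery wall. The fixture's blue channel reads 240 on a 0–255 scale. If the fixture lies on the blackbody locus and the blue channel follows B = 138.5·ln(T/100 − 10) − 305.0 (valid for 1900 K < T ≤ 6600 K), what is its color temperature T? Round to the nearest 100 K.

ln(t − 10) = (240 + 305.0) / 138.5 = 3.9350.
t − 10 = e^3.9350 = 51.163, so t = 61.163.
T = 100·t = 6116 K → 6100 K to the nearest 100 K.

6100 K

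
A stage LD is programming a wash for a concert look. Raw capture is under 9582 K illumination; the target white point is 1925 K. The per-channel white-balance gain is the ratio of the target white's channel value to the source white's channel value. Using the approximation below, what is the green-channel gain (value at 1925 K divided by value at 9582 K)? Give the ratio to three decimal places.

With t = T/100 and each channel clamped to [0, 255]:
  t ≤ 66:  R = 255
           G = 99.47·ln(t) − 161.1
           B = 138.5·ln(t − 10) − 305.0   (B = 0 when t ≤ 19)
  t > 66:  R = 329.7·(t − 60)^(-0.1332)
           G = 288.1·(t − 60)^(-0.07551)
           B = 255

0.605

At 9582 K (t = 95.82):
  G = 288.1·(95.82 − 60)^(-0.07551) = 288.1·35.82^(-0.07551) = 288.1·0.76322 = 219.883.
At 1925 K (t = 19.25):
  G = 99.47·ln 19.25 − 161.1 = 99.47·2.9575 − 161.1 = 133.084.
Gain = 133.084 / 219.883 = 0.6052 → 0.605.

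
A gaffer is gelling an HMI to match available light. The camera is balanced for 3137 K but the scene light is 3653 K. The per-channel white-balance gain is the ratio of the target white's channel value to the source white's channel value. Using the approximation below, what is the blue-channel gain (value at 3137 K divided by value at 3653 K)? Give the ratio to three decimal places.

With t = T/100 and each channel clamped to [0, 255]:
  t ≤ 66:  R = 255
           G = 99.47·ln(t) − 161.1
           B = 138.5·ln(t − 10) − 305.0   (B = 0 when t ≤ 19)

At 3653 K (t = 36.53):
  B = 138.5·ln(36.53 − 10) − 305.0 = 138.5·ln 26.53 − 305.0 = 138.5·3.2783 − 305.0 = 149.041.
At 3137 K (t = 31.37):
  B = 138.5·ln(31.37 − 10) − 305.0 = 138.5·ln 21.37 − 305.0 = 138.5·3.0620 − 305.0 = 119.085.
Gain = 119.085 / 149.041 = 0.7990 → 0.799.

0.799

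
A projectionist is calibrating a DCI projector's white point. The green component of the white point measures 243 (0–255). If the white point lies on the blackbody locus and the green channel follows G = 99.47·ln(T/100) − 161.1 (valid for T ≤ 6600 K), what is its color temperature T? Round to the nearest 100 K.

ln t = (243 + 161.1) / 99.47 = 4.0625.
t = e^4.0625 = 58.121.
T = 100·t = 5812 K → 5800 K to the nearest 100 K.

5800 K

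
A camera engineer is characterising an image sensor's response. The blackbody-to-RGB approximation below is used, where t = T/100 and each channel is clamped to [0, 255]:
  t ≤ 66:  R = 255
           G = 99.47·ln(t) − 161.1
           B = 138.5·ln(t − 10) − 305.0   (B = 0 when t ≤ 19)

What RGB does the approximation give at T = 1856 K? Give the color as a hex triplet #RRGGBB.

#FF8100

t = 1856/100 = 18.56; the t ≤ 66 branch applies.
R = 255 by definition for t ≤ 66.
G = 99.47·ln 18.56 − 161.1 = 99.47·2.9210 − 161.1 = 129.453.
t = 18.56 ≤ 19, so B = 0.
Rounded: (255, 129, 0).
In hex: #FF8100.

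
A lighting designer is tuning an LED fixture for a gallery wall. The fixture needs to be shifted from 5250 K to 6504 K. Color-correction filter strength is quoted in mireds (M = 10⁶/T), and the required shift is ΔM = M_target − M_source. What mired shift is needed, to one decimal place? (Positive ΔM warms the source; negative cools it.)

M_source = 10⁶/5250 = 190.476; M_target = 10⁶/6504 = 153.752.
ΔM = 153.752 − 190.476 = -36.725 → -36.7 mireds, a cooling shift.

-36.7 mireds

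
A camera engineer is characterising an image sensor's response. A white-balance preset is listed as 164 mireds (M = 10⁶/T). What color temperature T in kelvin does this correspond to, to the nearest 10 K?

6100 K

T = 10⁶ / 164 = 6097.56 K → 6100 K.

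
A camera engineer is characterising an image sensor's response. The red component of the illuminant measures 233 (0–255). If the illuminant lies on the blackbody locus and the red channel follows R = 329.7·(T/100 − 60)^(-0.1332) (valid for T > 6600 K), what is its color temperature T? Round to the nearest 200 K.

(t − 60)^(-0.1332) = 233/329.7 = 0.70670.
t − 60 = 0.70670^(1/-0.1332) = 0.70670^(-7.508) = 13.547, so t = 73.547.
T = 100·t = 7355 K → 7400 K to the nearest 200 K.

7400 K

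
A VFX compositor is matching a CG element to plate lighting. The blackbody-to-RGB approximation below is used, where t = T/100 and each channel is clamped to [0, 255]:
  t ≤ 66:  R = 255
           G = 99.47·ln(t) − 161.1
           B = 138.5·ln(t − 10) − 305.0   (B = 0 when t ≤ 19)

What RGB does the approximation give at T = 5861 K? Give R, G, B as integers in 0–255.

R=255, G=244, B=233

t = 5861/100 = 58.61; the t ≤ 66 branch applies.
R = 255 by definition for t ≤ 66.
G = 99.47·ln 58.61 − 161.1 = 99.47·4.0709 − 161.1 = 243.833.
B = 138.5·ln(58.61 − 10) − 305.0 = 138.5·ln 48.61 − 305.0 = 138.5·3.8838 − 305.0 = 232.910.
Rounded: (255, 244, 233).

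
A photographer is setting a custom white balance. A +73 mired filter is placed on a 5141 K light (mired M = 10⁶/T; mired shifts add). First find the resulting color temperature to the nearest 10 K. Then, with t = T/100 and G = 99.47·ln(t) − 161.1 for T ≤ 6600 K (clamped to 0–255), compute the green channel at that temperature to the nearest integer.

199

M_in = 10⁶/5141 = 194.51; M_out = 194.51 + (+73) = 267.51.
T_out = 10⁶/267.51 = 3738.1 K → 3740 K; t = 37.4.
G = 99.47·ln 37.4 − 161.1 = 99.47·3.6217 − 161.1 = 199.148.
Rounded: 199.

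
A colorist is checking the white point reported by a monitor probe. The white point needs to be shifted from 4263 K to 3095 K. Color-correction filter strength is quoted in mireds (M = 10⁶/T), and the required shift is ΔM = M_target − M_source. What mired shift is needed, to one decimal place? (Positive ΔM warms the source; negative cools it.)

+88.5 mireds

M_source = 10⁶/4263 = 234.577; M_target = 10⁶/3095 = 323.102.
ΔM = 323.102 − 234.577 = 88.525 → +88.5 mireds, a warming shift.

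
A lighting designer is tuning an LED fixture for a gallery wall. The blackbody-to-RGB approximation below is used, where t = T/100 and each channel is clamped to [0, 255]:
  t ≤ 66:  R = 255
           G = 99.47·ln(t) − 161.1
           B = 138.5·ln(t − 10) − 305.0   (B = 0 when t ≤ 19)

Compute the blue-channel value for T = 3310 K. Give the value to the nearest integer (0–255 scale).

130

t = 3310/100 = 33.1; the t ≤ 66 branch applies.
B = 138.5·ln(33.1 − 10) − 305.0 = 138.5·ln 23.1 − 305.0 = 138.5·3.1398 − 305.0 = 129.867.
Rounded: 130.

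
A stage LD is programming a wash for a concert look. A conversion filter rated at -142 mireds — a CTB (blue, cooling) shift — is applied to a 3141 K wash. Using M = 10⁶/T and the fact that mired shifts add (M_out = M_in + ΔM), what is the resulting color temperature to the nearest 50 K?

5650 K

M_in = 10⁶/3141 = 318.37 mireds.
M_out = 318.37 + (-142) = 176.37 mireds.
T_out = 10⁶/176.37 = 5669.9 K → 5650 K.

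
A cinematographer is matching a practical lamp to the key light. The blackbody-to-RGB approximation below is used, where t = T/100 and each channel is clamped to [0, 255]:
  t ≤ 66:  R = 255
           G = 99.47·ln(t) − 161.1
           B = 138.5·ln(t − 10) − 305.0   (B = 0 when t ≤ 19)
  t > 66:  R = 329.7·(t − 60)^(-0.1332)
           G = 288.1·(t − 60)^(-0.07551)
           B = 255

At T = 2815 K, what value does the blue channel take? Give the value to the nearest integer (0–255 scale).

t = 2815/100 = 28.15; the t ≤ 66 branch applies.
B = 138.5·ln(28.15 − 10) − 305.0 = 138.5·ln 18.15 − 305.0 = 138.5·2.8987 − 305.0 = 96.466.
Rounded: 96.

96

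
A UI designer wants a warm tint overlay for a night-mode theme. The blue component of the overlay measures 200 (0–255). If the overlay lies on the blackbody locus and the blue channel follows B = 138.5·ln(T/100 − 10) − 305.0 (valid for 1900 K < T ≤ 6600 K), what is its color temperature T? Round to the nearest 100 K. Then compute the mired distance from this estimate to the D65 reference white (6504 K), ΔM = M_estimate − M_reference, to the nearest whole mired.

+55 mireds

ln(t − 10) = (200 + 305.0) / 138.5 = 3.6462.
t − 10 = e^3.6462 = 38.329, so t = 48.329.
T = 100·t = 4833 K → 4800 K to the nearest 100 K.
M_estimate = 10⁶/4800 = 208.33; M_reference = 10⁶/6504 = 153.75.
ΔM = 208.33 − 153.75 = 54.58 → +55 mireds.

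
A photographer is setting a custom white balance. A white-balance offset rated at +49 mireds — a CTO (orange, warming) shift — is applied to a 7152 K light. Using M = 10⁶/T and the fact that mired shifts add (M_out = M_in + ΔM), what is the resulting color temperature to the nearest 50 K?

5300 K

M_in = 10⁶/7152 = 139.82 mireds.
M_out = 139.82 + (+49) = 188.82 mireds.
T_out = 10⁶/188.82 = 5296.0 K → 5300 K.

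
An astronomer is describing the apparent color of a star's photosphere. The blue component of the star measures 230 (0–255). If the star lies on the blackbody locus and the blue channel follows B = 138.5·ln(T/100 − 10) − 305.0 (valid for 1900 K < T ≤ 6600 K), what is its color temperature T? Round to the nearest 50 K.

ln(t − 10) = (230 + 305.0) / 138.5 = 3.8628.
t − 10 = e^3.8628 = 47.599, so t = 57.599.
T = 100·t = 5760 K → 5750 K to the nearest 50 K.

5750 K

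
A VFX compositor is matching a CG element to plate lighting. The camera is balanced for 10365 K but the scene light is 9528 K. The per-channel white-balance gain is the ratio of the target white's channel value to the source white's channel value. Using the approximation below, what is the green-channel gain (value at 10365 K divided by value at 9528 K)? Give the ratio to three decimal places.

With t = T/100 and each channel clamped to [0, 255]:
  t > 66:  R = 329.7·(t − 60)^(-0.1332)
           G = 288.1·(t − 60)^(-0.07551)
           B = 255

At 9528 K (t = 95.28):
  G = 288.1·(95.28 − 60)^(-0.07551) = 288.1·35.28^(-0.07551) = 288.1·0.76409 = 220.135.
At 10365 K (t = 103.65):
  G = 288.1·(103.65 − 60)^(-0.07551) = 288.1·43.65^(-0.07551) = 288.1·0.75191 = 216.625.
Gain = 216.625 / 220.135 = 0.9841 → 0.984.

0.984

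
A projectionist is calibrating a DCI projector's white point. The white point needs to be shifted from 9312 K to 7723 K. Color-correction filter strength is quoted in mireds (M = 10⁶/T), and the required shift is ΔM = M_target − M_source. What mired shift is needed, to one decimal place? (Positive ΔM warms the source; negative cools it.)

+22.1 mireds

M_source = 10⁶/9312 = 107.388; M_target = 10⁶/7723 = 129.483.
ΔM = 129.483 − 107.388 = 22.095 → +22.1 mireds, a warming shift.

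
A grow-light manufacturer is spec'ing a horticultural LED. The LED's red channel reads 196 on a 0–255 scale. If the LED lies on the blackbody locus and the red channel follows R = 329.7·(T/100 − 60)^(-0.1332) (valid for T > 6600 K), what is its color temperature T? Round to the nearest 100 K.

11000 K

(t − 60)^(-0.1332) = 196/329.7 = 0.59448.
t − 60 = 0.59448^(1/-0.1332) = 0.59448^(-7.508) = 49.621, so t = 109.621.
T = 100·t = 10962 K → 11000 K to the nearest 100 K.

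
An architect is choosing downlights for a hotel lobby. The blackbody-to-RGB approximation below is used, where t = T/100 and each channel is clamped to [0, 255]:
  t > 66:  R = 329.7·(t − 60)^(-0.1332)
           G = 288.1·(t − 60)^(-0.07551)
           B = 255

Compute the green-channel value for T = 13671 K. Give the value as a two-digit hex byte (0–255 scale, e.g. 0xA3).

0xD0

t = 13671/100 = 136.71; the t > 66 branch applies.
G = 288.1·(136.71 − 60)^(-0.07551) = 288.1·76.71^(-0.07551) = 288.1·0.72057 = 207.596.
Rounded: 208; in hex, 0xD0.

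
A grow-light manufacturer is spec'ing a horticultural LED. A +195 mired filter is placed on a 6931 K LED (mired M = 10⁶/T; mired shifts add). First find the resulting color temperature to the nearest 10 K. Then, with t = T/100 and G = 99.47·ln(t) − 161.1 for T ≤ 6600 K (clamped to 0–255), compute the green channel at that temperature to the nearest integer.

176

M_in = 10⁶/6931 = 144.28; M_out = 144.28 + (+195) = 339.28.
T_out = 10⁶/339.28 = 2947.4 K → 2950 K; t = 29.5.
G = 99.47·ln 29.5 − 161.1 = 99.47·3.3844 − 161.1 = 175.545.
Rounded: 176.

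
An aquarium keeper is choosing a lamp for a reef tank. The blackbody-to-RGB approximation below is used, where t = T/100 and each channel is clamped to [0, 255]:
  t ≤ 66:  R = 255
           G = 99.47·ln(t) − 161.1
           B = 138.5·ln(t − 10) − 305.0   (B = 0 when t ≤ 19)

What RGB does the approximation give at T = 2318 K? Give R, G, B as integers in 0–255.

R=255, G=152, B=52

t = 2318/100 = 23.18; the t ≤ 66 branch applies.
R = 255 by definition for t ≤ 66.
G = 99.47·ln 23.18 − 161.1 = 99.47·3.1433 − 161.1 = 151.563.
B = 138.5·ln(23.18 − 10) − 305.0 = 138.5·ln 13.18 − 305.0 = 138.5·2.5787 − 305.0 = 52.150.
Rounded: (255, 152, 52).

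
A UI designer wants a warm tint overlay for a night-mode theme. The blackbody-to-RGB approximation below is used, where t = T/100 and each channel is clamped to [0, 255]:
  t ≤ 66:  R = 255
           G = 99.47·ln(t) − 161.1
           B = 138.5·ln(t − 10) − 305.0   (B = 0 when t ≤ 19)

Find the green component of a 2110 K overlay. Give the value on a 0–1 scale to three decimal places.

0.558

t = 2110/100 = 21.1; the t ≤ 66 branch applies.
G = 99.47·ln 21.1 − 161.1 = 99.47·3.0493 − 161.1 = 142.211.
On a 0–1 scale: 142.211/255 = 0.5577 → 0.558.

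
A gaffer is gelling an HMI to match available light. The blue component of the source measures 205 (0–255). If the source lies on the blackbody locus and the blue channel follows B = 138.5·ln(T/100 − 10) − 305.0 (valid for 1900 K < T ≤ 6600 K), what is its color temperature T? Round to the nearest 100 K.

ln(t − 10) = (205 + 305.0) / 138.5 = 3.6823.
t − 10 = e^3.6823 = 39.738, so t = 49.738.
T = 100·t = 4974 K → 5000 K to the nearest 100 K.

5000 K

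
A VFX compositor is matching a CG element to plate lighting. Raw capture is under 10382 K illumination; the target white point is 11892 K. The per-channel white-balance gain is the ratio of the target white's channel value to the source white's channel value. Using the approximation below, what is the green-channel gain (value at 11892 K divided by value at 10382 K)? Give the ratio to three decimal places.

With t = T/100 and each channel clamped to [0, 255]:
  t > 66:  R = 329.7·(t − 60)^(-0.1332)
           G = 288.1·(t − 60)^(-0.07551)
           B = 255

0.978

At 10382 K (t = 103.82):
  G = 288.1·(103.82 − 60)^(-0.07551) = 288.1·43.82^(-0.07551) = 288.1·0.75169 = 216.561.
At 11892 K (t = 118.92):
  G = 288.1·(118.92 − 60)^(-0.07551) = 288.1·58.92^(-0.07551) = 288.1·0.73507 = 211.773.
Gain = 211.773 / 216.561 = 0.9779 → 0.978.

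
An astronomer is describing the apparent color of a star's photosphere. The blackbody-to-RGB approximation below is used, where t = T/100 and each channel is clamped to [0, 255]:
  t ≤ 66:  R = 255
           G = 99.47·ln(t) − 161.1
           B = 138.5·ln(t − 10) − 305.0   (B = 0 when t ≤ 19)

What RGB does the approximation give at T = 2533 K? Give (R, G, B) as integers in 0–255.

t = 2533/100 = 25.33; the t ≤ 66 branch applies.
R = 255 by definition for t ≤ 66.
G = 99.47·ln 25.33 − 161.1 = 99.47·3.2320 − 161.1 = 160.386.
B = 138.5·ln(25.33 − 10) − 305.0 = 138.5·ln 15.33 − 305.0 = 138.5·2.7298 − 305.0 = 73.079.
Rounded: (255, 160, 73).

(255, 160, 73)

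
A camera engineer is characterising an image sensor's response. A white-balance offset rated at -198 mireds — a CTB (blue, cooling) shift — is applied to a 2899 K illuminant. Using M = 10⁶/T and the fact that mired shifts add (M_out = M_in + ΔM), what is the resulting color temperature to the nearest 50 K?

6800 K

M_in = 10⁶/2899 = 344.95 mireds.
M_out = 344.95 + (-198) = 146.95 mireds.
T_out = 10⁶/146.95 = 6805.2 K → 6800 K.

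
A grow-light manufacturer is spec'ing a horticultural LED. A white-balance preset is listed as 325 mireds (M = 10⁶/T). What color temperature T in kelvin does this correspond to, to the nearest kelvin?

T = 10⁶ / 325 = 3076.92 K → 3077 K.

3077 K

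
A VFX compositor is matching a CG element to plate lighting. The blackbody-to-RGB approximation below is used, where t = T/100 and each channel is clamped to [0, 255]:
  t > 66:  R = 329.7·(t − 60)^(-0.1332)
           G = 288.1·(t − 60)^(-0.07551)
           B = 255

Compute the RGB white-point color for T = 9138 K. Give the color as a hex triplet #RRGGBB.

t = 9138/100 = 91.38; the t > 66 branch applies.
R = 329.7·(91.38 − 60)^(-0.1332) = 329.7·31.38^(-0.1332) = 329.7·0.63190 = 208.336.
G = 288.1·(91.38 − 60)^(-0.07551) = 288.1·31.38^(-0.07551) = 288.1·0.77088 = 222.091.
B = 255 by definition for t > 66.
Rounded: (208, 222, 255).
In hex: #D0DEFF.

#D0DEFF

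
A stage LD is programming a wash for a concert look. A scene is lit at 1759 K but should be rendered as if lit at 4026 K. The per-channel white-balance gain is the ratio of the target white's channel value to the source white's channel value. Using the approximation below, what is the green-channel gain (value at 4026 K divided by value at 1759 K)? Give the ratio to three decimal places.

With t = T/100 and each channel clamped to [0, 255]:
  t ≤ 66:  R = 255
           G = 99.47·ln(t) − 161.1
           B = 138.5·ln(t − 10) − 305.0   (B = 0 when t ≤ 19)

1.664

At 1759 K (t = 17.59):
  G = 99.47·ln 17.59 − 161.1 = 99.47·2.8673 − 161.1 = 124.113.
At 4026 K (t = 40.26):
  G = 99.47·ln 40.26 − 161.1 = 99.47·3.6954 − 161.1 = 206.477.
Gain = 206.477 / 124.113 = 1.6636 → 1.664.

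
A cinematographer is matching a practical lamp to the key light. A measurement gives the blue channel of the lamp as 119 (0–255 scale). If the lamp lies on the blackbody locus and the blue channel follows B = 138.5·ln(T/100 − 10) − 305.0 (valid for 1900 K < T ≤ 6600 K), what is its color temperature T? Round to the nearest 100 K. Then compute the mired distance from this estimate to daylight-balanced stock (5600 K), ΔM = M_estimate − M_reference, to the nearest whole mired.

+144 mireds

ln(t − 10) = (119 + 305.0) / 138.5 = 3.0614.
t − 10 = e^3.0614 = 21.357, so t = 31.357.
T = 100·t = 3136 K → 3100 K to the nearest 100 K.
M_estimate = 10⁶/3100 = 322.58; M_reference = 10⁶/5600 = 178.57.
ΔM = 322.58 − 178.57 = 144.01 → +144 mireds.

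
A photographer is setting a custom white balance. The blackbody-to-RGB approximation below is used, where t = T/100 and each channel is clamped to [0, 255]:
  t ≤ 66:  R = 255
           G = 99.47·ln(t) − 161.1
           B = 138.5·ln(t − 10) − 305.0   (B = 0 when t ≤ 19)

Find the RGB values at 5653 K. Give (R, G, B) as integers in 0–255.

(255, 240, 227)

t = 5653/100 = 56.53; the t ≤ 66 branch applies.
R = 255 by definition for t ≤ 66.
G = 99.47·ln 56.53 − 161.1 = 99.47·4.0348 − 161.1 = 240.239.
B = 138.5·ln(56.53 − 10) − 305.0 = 138.5·ln 46.53 − 305.0 = 138.5·3.8401 − 305.0 = 226.853.
Rounded: (255, 240, 227).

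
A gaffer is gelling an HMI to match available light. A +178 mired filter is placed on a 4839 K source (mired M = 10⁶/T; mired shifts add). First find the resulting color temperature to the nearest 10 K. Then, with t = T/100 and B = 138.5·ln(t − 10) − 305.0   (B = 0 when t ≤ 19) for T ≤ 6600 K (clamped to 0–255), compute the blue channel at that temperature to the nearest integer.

79

M_in = 10⁶/4839 = 206.65; M_out = 206.65 + (+178) = 384.65.
T_out = 10⁶/384.65 = 2599.7 K → 2600 K; t = 26.
B = 138.5·ln(26 − 10) − 305.0 = 138.5·ln 16 − 305.0 = 138.5·2.7726 − 305.0 = 79.004.
Rounded: 79.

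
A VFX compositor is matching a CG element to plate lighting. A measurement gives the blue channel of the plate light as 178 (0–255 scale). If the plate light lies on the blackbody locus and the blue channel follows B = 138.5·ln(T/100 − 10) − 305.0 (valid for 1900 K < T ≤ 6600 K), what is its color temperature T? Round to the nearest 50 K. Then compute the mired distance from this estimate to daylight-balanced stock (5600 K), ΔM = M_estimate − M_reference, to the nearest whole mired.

+57 mireds

ln(t − 10) = (178 + 305.0) / 138.5 = 3.4874.
t − 10 = e^3.4874 = 32.700, so t = 42.700.
T = 100·t = 4270 K → 4250 K to the nearest 50 K.
M_estimate = 10⁶/4250 = 235.29; M_reference = 10⁶/5600 = 178.57.
ΔM = 235.29 − 178.57 = 56.72 → +57 mireds.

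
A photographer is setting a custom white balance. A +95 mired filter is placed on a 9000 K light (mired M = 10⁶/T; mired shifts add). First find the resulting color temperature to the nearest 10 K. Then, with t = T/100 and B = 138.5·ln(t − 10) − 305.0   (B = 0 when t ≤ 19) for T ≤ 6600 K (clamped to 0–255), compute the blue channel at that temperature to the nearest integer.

M_in = 10⁶/9000 = 111.11; M_out = 111.11 + (+95) = 206.11.
T_out = 10⁶/206.11 = 4851.8 K → 4850 K; t = 48.5.
B = 138.5·ln(48.5 − 10) − 305.0 = 138.5·ln 38.5 − 305.0 = 138.5·3.6507 − 305.0 = 200.616.
Rounded: 201.

201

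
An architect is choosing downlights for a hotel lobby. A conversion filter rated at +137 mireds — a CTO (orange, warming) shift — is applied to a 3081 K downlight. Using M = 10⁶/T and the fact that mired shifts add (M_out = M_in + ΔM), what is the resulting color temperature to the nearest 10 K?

2170 K

M_in = 10⁶/3081 = 324.57 mireds.
M_out = 324.57 + (+137) = 461.57 mireds.
T_out = 10⁶/461.57 = 2166.5 K → 2170 K.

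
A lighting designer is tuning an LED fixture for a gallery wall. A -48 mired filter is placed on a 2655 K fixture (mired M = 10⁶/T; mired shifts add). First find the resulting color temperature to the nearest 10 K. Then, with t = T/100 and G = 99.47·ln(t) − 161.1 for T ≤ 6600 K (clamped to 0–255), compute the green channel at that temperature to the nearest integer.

M_in = 10⁶/2655 = 376.65; M_out = 376.65 + (-48) = 328.65.
T_out = 10⁶/328.65 = 3042.8 K → 3040 K; t = 30.4.
G = 99.47·ln 30.4 − 161.1 = 99.47·3.4144 − 161.1 = 178.535.
Rounded: 179.

179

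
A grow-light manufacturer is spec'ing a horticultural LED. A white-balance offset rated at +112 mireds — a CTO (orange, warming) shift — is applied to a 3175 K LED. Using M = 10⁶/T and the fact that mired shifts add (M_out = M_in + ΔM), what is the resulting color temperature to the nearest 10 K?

2340 K

M_in = 10⁶/3175 = 314.96 mireds.
M_out = 314.96 + (+112) = 426.96 mireds.
T_out = 10⁶/426.96 = 2342.1 K → 2340 K.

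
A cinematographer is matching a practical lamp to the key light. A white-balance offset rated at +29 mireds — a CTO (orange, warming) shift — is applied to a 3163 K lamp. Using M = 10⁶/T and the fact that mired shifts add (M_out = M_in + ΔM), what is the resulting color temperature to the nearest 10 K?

2900 K

M_in = 10⁶/3163 = 316.16 mireds.
M_out = 316.16 + (+29) = 345.16 mireds.
T_out = 10⁶/345.16 = 2897.2 K → 2900 K.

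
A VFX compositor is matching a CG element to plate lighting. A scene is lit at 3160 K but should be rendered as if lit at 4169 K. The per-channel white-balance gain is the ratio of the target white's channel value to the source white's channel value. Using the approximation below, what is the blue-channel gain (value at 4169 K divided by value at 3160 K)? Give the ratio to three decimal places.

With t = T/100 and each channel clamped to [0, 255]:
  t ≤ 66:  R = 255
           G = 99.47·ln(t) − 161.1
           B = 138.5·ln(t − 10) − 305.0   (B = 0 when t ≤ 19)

At 3160 K (t = 31.6):
  B = 138.5·ln(31.6 − 10) − 305.0 = 138.5·ln 21.6 − 305.0 = 138.5·3.0727 − 305.0 = 120.568.
At 4169 K (t = 41.69):
  B = 138.5·ln(41.69 − 10) − 305.0 = 138.5·ln 31.69 − 305.0 = 138.5·3.4560 − 305.0 = 173.656.
Gain = 173.656 / 120.568 = 1.4403 → 1.440.

1.440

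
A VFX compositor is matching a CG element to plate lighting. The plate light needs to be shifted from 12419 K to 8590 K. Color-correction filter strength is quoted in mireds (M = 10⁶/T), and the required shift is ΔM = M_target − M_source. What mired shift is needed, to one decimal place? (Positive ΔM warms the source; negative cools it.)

M_source = 10⁶/12419 = 80.522; M_target = 10⁶/8590 = 116.414.
ΔM = 116.414 − 80.522 = 35.893 → +35.9 mireds, a warming shift.

+35.9 mireds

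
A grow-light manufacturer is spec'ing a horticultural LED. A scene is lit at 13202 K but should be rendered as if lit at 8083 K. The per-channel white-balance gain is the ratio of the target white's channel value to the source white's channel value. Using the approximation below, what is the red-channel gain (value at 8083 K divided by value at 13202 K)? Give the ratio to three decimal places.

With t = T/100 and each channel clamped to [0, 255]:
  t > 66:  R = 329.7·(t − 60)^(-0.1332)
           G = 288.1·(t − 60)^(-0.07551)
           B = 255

At 13202 K (t = 132.02):
  R = 329.7·(132.02 − 60)^(-0.1332) = 329.7·72.02^(-0.1332) = 329.7·0.56570 = 186.512.
At 8083 K (t = 80.83):
  R = 329.7·(80.83 − 60)^(-0.1332) = 329.7·20.83^(-0.1332) = 329.7·0.66735 = 220.024.
Gain = 220.024 / 186.512 = 1.1797 → 1.180.

1.180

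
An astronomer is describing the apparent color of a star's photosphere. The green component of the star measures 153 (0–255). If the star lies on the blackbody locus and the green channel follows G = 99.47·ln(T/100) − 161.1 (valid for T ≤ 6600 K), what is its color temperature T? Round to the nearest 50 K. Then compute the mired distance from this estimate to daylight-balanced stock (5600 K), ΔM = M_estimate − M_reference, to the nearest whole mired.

+247 mireds

ln t = (153 + 161.1) / 99.47 = 3.1577.
t = e^3.1577 = 23.517.
T = 100·t = 2352 K → 2350 K to the nearest 50 K.
M_estimate = 10⁶/2350 = 425.53; M_reference = 10⁶/5600 = 178.57.
ΔM = 425.53 − 178.57 = 246.96 → +247 mireds.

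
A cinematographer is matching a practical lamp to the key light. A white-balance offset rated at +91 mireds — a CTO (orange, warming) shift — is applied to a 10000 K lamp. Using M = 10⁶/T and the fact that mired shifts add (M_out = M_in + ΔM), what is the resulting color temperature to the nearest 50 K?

M_in = 10⁶/10000 = 100.00 mireds.
M_out = 100.00 + (+91) = 191.00 mireds.
T_out = 10⁶/191.00 = 5235.6 K → 5250 K.

5250 K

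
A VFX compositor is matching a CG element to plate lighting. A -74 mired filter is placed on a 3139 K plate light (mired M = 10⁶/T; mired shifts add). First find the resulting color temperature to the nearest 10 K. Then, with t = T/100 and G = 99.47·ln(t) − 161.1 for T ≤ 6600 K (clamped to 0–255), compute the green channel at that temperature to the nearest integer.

208

M_in = 10⁶/3139 = 318.57; M_out = 318.57 + (-74) = 244.57.
T_out = 10⁶/244.57 = 4088.8 K → 4090 K; t = 40.9.
G = 99.47·ln 40.9 − 161.1 = 99.47·3.7111 − 161.1 = 208.046.
Rounded: 208.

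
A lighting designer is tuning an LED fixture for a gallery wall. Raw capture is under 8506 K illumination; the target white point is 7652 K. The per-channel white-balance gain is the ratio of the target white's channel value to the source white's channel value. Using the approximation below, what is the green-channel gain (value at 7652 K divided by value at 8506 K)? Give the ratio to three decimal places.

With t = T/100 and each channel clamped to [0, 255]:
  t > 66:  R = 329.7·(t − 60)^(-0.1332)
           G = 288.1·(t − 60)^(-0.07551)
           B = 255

At 8506 K (t = 85.06):
  G = 288.1·(85.06 − 60)^(-0.07551) = 288.1·25.06^(-0.07551) = 288.1·0.78408 = 225.895.
At 7652 K (t = 76.52):
  G = 288.1·(76.52 − 60)^(-0.07551) = 288.1·16.52^(-0.07551) = 288.1·0.80915 = 233.116.
Gain = 233.116 / 225.895 = 1.0320 → 1.032.

1.032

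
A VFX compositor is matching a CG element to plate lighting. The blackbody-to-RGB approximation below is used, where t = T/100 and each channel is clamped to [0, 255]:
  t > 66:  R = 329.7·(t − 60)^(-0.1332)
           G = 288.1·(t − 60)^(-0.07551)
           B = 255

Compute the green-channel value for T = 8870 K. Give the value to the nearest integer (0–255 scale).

224

t = 8870/100 = 88.7; the t > 66 branch applies.
G = 288.1·(88.7 − 60)^(-0.07551) = 288.1·28.7^(-0.07551) = 288.1·0.77610 = 223.593.
Rounded: 224.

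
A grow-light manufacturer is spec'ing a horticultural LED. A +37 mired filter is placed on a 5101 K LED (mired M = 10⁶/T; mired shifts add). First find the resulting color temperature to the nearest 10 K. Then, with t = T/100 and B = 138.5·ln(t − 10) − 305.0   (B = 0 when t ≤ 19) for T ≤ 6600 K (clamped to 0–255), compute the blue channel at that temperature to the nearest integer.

179

M_in = 10⁶/5101 = 196.04; M_out = 196.04 + (+37) = 233.04.
T_out = 10⁶/233.04 = 4291.1 K → 4290 K; t = 42.9.
B = 138.5·ln(42.9 − 10) − 305.0 = 138.5·ln 32.9 − 305.0 = 138.5·3.4935 − 305.0 = 178.846.
Rounded: 179.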